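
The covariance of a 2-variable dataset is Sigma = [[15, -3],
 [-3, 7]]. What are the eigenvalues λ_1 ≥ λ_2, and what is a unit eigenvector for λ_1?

Step 1 — characteristic polynomial of 2×2 Sigma:
  det(Sigma - λI) = λ² - trace · λ + det = 0.
  trace = 15 + 7 = 22, det = 15·7 - (-3)² = 96.
Step 2 — discriminant:
  Δ = trace² - 4·det = 484 - 384 = 100.
Step 3 — eigenvalues:
  λ = (trace ± √Δ)/2 = (22 ± 10)/2,
  λ_1 = 16,  λ_2 = 6.

Step 4 — unit eigenvector for λ_1: solve (Sigma - λ_1 I)v = 0. First row:
  (15 - 16)·v_x + (-3)·v_y = 0, i.e. (-1)·v_x + (-3)·v_y = 0,
  so v ∝ (b, λ_1 - a) = (-3, 1); multiply by -1 so the first entry is positive: u = (3, -1).
  ||u|| = √((3)² + (-1)²) = √(10) ≈ 3.1623,
  v_1 = u/||u|| ≈ (0.9487, -0.3162) (||v_1|| = 1).

λ_1 = 16,  λ_2 = 6;  v_1 ≈ (0.9487, -0.3162)


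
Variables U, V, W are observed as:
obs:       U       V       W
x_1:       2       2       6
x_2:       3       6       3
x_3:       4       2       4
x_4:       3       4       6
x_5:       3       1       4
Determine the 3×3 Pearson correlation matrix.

Step 1 — column means:
  mean(U) = (2 + 3 + 4 + 3 + 3) / 5 = 15/5 = 3
  mean(V) = (2 + 6 + 2 + 4 + 1) / 5 = 15/5 = 3
  mean(W) = (6 + 3 + 4 + 6 + 4) / 5 = 23/5 = 4.6

Step 2 — sample variances and covariances s[i,j] = (1/(n-1)) · Σ_k (x_{k,i} - mean_i) · (x_{k,j} - mean_j), with n-1 = 4:
  s[U,U] = ((-1)·(-1) + (0)·(0) + (1)·(1) + (0)·(0) + (0)·(0)) / 4 = 2/4 = 0.5
  s[U,V] = ((-1)·(-1) + (0)·(3) + (1)·(-1) + (0)·(1) + (0)·(-2)) / 4 = 0/4 = 0
  s[U,W] = ((-1)·(1.4) + (0)·(-1.6) + (1)·(-0.6) + (0)·(1.4) + (0)·(-0.6)) / 4 = -2/4 = -0.5
  s[V,V] = ((-1)·(-1) + (3)·(3) + (-1)·(-1) + (1)·(1) + (-2)·(-2)) / 4 = 16/4 = 4
  s[V,W] = ((-1)·(1.4) + (3)·(-1.6) + (-1)·(-0.6) + (1)·(1.4) + (-2)·(-0.6)) / 4 = -3/4 = -0.75
  s[W,W] = ((1.4)·(1.4) + (-1.6)·(-1.6) + (-0.6)·(-0.6) + (1.4)·(1.4) + (-0.6)·(-0.6)) / 4 = 7.2/4 = 1.8
  Sample standard deviations s_i = √(s[i,i]):
  s(U) = √(0.5) = 0.7071
  s(V) = √(4) = 2
  s(W) = √(1.8) = 1.3416

Step 3 — r_{ij} = s_{ij} / (s_i · s_j):
  r[U,U] = 1 (diagonal).
  r[U,V] = 0 / (0.7071 · 2) = 0 / 1.4142 = 0
  r[U,W] = -0.5 / (0.7071 · 1.3416) = -0.5 / 0.9487 = -0.527
  r[V,V] = 1 (diagonal).
  r[V,W] = -0.75 / (2 · 1.3416) = -0.75 / 2.6833 = -0.2795
  r[W,W] = 1 (diagonal).

R is symmetric with unit diagonal. Assembling:

R = [[1, 0, -0.527],
 [0, 1, -0.2795],
 [-0.527, -0.2795, 1]]


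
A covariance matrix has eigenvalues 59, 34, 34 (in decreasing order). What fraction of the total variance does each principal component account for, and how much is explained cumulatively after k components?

Step 1 — total variance = trace(Sigma) = Σ λ_i = 59 + 34 + 34 = 127.

Step 2 — fraction explained by component i = λ_i / Σ λ:
  PC1: 59/127 = 0.4646
  PC2: 34/127 = 0.2677
  PC3: 34/127 = 0.2677

Step 3 — cumulative fraction after k components = (λ_1 + ... + λ_k) / Σ λ:
  k = 1: 59/127 = 0.4646
  k = 2: (59 + 34)/127 = 93/127 = 0.7323
  k = 3: (59 + 34 + 34)/127 = 127/127 = 1

Summary (fraction, with percent):

explained: PC1 0.4646 (46.46%), PC2 0.2677 (26.77%), PC3 0.2677 (26.77%);  cumulative: 0.4646, 0.7323, 1


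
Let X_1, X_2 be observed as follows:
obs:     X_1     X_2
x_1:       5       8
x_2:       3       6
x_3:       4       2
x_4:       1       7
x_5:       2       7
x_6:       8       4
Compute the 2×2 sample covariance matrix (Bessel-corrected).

Step 1 — column means:
  mean(X_1) = (5 + 3 + 4 + 1 + 2 + 8) / 6 = 23/6 = 3.8333
  mean(X_2) = (8 + 6 + 2 + 7 + 7 + 4) / 6 = 34/6 = 5.6667

Step 2 — sample covariance S[i,j] = (1/(n-1)) · Σ_k (x_{k,i} - mean_i) · (x_{k,j} - mean_j), with n-1 = 5.
  S[X_1,X_1] = ((1.1667)·(1.1667) + (-0.8333)·(-0.8333) + (0.1667)·(0.1667) + (-2.8333)·(-2.8333) + (-1.8333)·(-1.8333) + (4.1667)·(4.1667)) / 5 = 30.8333/5 = 6.1667
  S[X_1,X_2] = ((1.1667)·(2.3333) + (-0.8333)·(0.3333) + (0.1667)·(-3.6667) + (-2.8333)·(1.3333) + (-1.8333)·(1.3333) + (4.1667)·(-1.6667)) / 5 = -11.3333/5 = -2.2667
  S[X_2,X_2] = ((2.3333)·(2.3333) + (0.3333)·(0.3333) + (-3.6667)·(-3.6667) + (1.3333)·(1.3333) + (1.3333)·(1.3333) + (-1.6667)·(-1.6667)) / 5 = 25.3333/5 = 5.0667

S is symmetric (S[j,i] = S[i,j]). Assembling:

S = [[6.1667, -2.2667],
 [-2.2667, 5.0667]]


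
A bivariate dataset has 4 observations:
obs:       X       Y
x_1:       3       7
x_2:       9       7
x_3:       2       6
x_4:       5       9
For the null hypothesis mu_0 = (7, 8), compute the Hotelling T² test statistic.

Step 1 — sample mean vector:
  mean(X) = (3 + 9 + 2 + 5) / 4 = 19/4 = 4.75
  mean(Y) = (7 + 7 + 6 + 9) / 4 = 29/4 = 7.25
  x̄ = (4.75, 7.25),  deviation x̄ - mu_0 = (4.75, 7.25) - (7, 8) = (-2.25, -0.75).

Step 2 — sample covariance matrix, S[i,j] = (1/(n-1)) · Σ_k (x_{k,i} - mean_i) · (x_{k,j} - mean_j), divisor n-1 = 3:
  S[X,X] = ((-1.75)·(-1.75) + (4.25)·(4.25) + (-2.75)·(-2.75) + (0.25)·(0.25)) / 3 = 28.75/3 = 9.5833
  S[X,Y] = ((-1.75)·(-0.25) + (4.25)·(-0.25) + (-2.75)·(-1.25) + (0.25)·(1.75)) / 3 = 3.25/3 = 1.0833
  S[Y,Y] = ((-0.25)·(-0.25) + (-0.25)·(-0.25) + (-1.25)·(-1.25) + (1.75)·(1.75)) / 3 = 4.75/3 = 1.5833
  S = [[9.5833, 1.0833],
 [1.0833, 1.5833]].

Step 3 — invert S. det(S) = 9.5833·1.5833 - (1.0833)² = 14.
  S^{-1} = (1/det) · [[d, -b], [-b, a]] = [[0.1131, -0.0774],
 [-0.0774, 0.6845]].

Step 4 — quadratic form (x̄ - mu_0)^T · S^{-1} · (x̄ - mu_0):
  S^{-1} · (x̄ - mu_0) = (-0.1964, -0.3393),
  (x̄ - mu_0)^T · [...] = (-2.25)·(-0.1964) + (-0.75)·(-0.3393) = 0.6964.

Step 5 — scale by n: T² = 4 · 0.6964 = 2.7857.

T² ≈ 2.7857


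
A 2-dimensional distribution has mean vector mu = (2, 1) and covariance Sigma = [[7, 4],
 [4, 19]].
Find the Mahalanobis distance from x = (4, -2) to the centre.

Step 1 — centre the observation: (x - mu) = (2, -3).

Step 2 — invert Sigma. det(Sigma) = 7·19 - (4)² = 117.
  Sigma^{-1} = (1/det) · [[d, -b], [-b, a]] = [[0.1624, -0.0342],
 [-0.0342, 0.0598]].

Step 3 — form the quadratic (x - mu)^T · Sigma^{-1} · (x - mu):
  Sigma^{-1} · (x - mu) = (0.4274, -0.2479).
  (x - mu)^T · [Sigma^{-1} · (x - mu)] = (2)·(0.4274) + (-3)·(-0.2479) = 1.5983.

Step 4 — take square root: d = √(1.5983) ≈ 1.2642.

d(x, mu) = √(1.5983) ≈ 1.2642


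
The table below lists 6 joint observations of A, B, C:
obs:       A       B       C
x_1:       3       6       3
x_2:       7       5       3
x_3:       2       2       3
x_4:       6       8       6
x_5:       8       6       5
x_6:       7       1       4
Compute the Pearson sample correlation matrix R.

Step 1 — column means:
  mean(A) = (3 + 7 + 2 + 6 + 8 + 7) / 6 = 33/6 = 5.5
  mean(B) = (6 + 5 + 2 + 8 + 6 + 1) / 6 = 28/6 = 4.6667
  mean(C) = (3 + 3 + 3 + 6 + 5 + 4) / 6 = 24/6 = 4

Step 2 — sample variances and covariances s[i,j] = (1/(n-1)) · Σ_k (x_{k,i} - mean_i) · (x_{k,j} - mean_j), with n-1 = 5:
  s[A,A] = ((-2.5)·(-2.5) + (1.5)·(1.5) + (-3.5)·(-3.5) + (0.5)·(0.5) + (2.5)·(2.5) + (1.5)·(1.5)) / 5 = 29.5/5 = 5.9
  s[A,B] = ((-2.5)·(1.3333) + (1.5)·(0.3333) + (-3.5)·(-2.6667) + (0.5)·(3.3333) + (2.5)·(1.3333) + (1.5)·(-3.6667)) / 5 = 6/5 = 1.2
  s[A,C] = ((-2.5)·(-1) + (1.5)·(-1) + (-3.5)·(-1) + (0.5)·(2) + (2.5)·(1) + (1.5)·(0)) / 5 = 8/5 = 1.6
  s[B,B] = ((1.3333)·(1.3333) + (0.3333)·(0.3333) + (-2.6667)·(-2.6667) + (3.3333)·(3.3333) + (1.3333)·(1.3333) + (-3.6667)·(-3.6667)) / 5 = 35.3333/5 = 7.0667
  s[B,C] = ((1.3333)·(-1) + (0.3333)·(-1) + (-2.6667)·(-1) + (3.3333)·(2) + (1.3333)·(1) + (-3.6667)·(0)) / 5 = 9/5 = 1.8
  s[C,C] = ((-1)·(-1) + (-1)·(-1) + (-1)·(-1) + (2)·(2) + (1)·(1) + (0)·(0)) / 5 = 8/5 = 1.6
  Sample standard deviations s_i = √(s[i,i]):
  s(A) = √(5.9) = 2.429
  s(B) = √(7.0667) = 2.6583
  s(C) = √(1.6) = 1.2649

Step 3 — r_{ij} = s_{ij} / (s_i · s_j):
  r[A,A] = 1 (diagonal).
  r[A,B] = 1.2 / (2.429 · 2.6583) = 1.2 / 6.457 = 0.1858
  r[A,C] = 1.6 / (2.429 · 1.2649) = 1.6 / 3.0725 = 0.5208
  r[B,B] = 1 (diagonal).
  r[B,C] = 1.8 / (2.6583 · 1.2649) = 1.8 / 3.3625 = 0.5353
  r[C,C] = 1 (diagonal).

R is symmetric with unit diagonal. Assembling:

R = [[1, 0.1858, 0.5208],
 [0.1858, 1, 0.5353],
 [0.5208, 0.5353, 1]]


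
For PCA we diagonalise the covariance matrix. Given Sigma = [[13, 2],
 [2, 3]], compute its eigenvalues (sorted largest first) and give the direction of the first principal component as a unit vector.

Step 1 — characteristic polynomial of 2×2 Sigma:
  det(Sigma - λI) = λ² - trace · λ + det = 0.
  trace = 13 + 3 = 16, det = 13·3 - (2)² = 35.
Step 2 — discriminant:
  Δ = trace² - 4·det = 256 - 140 = 116.
Step 3 — eigenvalues:
  λ = (trace ± √Δ)/2 = (16 ± 10.7703)/2,
  λ_1 = 13.3852,  λ_2 = 2.6148.

Step 4 — unit eigenvector for λ_1: solve (Sigma - λ_1 I)v = 0. First row:
  (13 - 13.3852)·v_x + (2)·v_y = 0, i.e. (-0.3852)·v_x + (2)·v_y = 0,
  so v ∝ (b, λ_1 - a) = (2, 0.3852) = u.
  ||u|| = √((2)² + (0.3852)²) = √(4.1484) ≈ 2.0368,
  v_1 = u/||u|| ≈ (0.982, 0.1891) (||v_1|| = 1).

λ_1 = 13.3852,  λ_2 = 2.6148;  v_1 ≈ (0.982, 0.1891)


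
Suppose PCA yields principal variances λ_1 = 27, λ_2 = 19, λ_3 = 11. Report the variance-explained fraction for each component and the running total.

Step 1 — total variance = trace(Sigma) = Σ λ_i = 27 + 19 + 11 = 57.

Step 2 — fraction explained by component i = λ_i / Σ λ:
  PC1: 27/57 = 0.4737
  PC2: 19/57 = 0.3333
  PC3: 11/57 = 0.193

Step 3 — cumulative fraction after k components = (λ_1 + ... + λ_k) / Σ λ:
  k = 1: 27/57 = 0.4737
  k = 2: (27 + 19)/57 = 46/57 = 0.807
  k = 3: (27 + 19 + 11)/57 = 57/57 = 1

Summary (fraction, with percent):

explained: PC1 0.4737 (47.37%), PC2 0.3333 (33.33%), PC3 0.193 (19.3%);  cumulative: 0.4737, 0.807, 1


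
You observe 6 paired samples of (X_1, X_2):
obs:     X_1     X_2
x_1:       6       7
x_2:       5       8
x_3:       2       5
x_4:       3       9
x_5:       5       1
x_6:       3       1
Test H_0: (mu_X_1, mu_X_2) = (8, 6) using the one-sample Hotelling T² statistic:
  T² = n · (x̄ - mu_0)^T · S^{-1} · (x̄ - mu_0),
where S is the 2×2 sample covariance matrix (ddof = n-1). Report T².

Step 1 — sample mean vector:
  mean(X_1) = (6 + 5 + 2 + 3 + 5 + 3) / 6 = 24/6 = 4
  mean(X_2) = (7 + 8 + 5 + 9 + 1 + 1) / 6 = 31/6 = 5.1667
  x̄ = (4, 5.1667),  deviation x̄ - mu_0 = (4, 5.1667) - (8, 6) = (-4, -0.8333).

Step 2 — sample covariance matrix, S[i,j] = (1/(n-1)) · Σ_k (x_{k,i} - mean_i) · (x_{k,j} - mean_j), divisor n-1 = 5:
  S[X_1,X_1] = ((2)·(2) + (1)·(1) + (-2)·(-2) + (-1)·(-1) + (1)·(1) + (-1)·(-1)) / 5 = 12/5 = 2.4
  S[X_1,X_2] = ((2)·(1.8333) + (1)·(2.8333) + (-2)·(-0.1667) + (-1)·(3.8333) + (1)·(-4.1667) + (-1)·(-4.1667)) / 5 = 3/5 = 0.6
  S[X_2,X_2] = ((1.8333)·(1.8333) + (2.8333)·(2.8333) + (-0.1667)·(-0.1667) + (3.8333)·(3.8333) + (-4.1667)·(-4.1667) + (-4.1667)·(-4.1667)) / 5 = 60.8333/5 = 12.1667
  S = [[2.4, 0.6],
 [0.6, 12.1667]].

Step 3 — invert S. det(S) = 2.4·12.1667 - (0.6)² = 28.84.
  S^{-1} = (1/det) · [[d, -b], [-b, a]] = [[0.4219, -0.0208],
 [-0.0208, 0.0832]].

Step 4 — quadratic form (x̄ - mu_0)^T · S^{-1} · (x̄ - mu_0):
  S^{-1} · (x̄ - mu_0) = (-1.6701, 0.0139),
  (x̄ - mu_0)^T · [...] = (-4)·(-1.6701) + (-0.8333)·(0.0139) = 6.669.

Step 5 — scale by n: T² = 6 · 6.669 = 40.0139.

T² ≈ 40.0139


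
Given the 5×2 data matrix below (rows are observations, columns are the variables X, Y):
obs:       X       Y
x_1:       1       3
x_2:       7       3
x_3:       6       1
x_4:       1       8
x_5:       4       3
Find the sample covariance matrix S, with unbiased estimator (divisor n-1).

Step 1 — column means:
  mean(X) = (1 + 7 + 6 + 1 + 4) / 5 = 19/5 = 3.8
  mean(Y) = (3 + 3 + 1 + 8 + 3) / 5 = 18/5 = 3.6

Step 2 — sample covariance S[i,j] = (1/(n-1)) · Σ_k (x_{k,i} - mean_i) · (x_{k,j} - mean_j), with n-1 = 4.
  S[X,X] = ((-2.8)·(-2.8) + (3.2)·(3.2) + (2.2)·(2.2) + (-2.8)·(-2.8) + (0.2)·(0.2)) / 4 = 30.8/4 = 7.7
  S[X,Y] = ((-2.8)·(-0.6) + (3.2)·(-0.6) + (2.2)·(-2.6) + (-2.8)·(4.4) + (0.2)·(-0.6)) / 4 = -18.4/4 = -4.6
  S[Y,Y] = ((-0.6)·(-0.6) + (-0.6)·(-0.6) + (-2.6)·(-2.6) + (4.4)·(4.4) + (-0.6)·(-0.6)) / 4 = 27.2/4 = 6.8

S is symmetric (S[j,i] = S[i,j]). Assembling:

S = [[7.7, -4.6],
 [-4.6, 6.8]]


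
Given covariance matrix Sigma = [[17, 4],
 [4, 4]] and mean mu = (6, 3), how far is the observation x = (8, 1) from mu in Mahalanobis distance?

Step 1 — centre the observation: (x - mu) = (2, -2).

Step 2 — invert Sigma. det(Sigma) = 17·4 - (4)² = 52.
  Sigma^{-1} = (1/det) · [[d, -b], [-b, a]] = [[0.0769, -0.0769],
 [-0.0769, 0.3269]].

Step 3 — form the quadratic (x - mu)^T · Sigma^{-1} · (x - mu):
  Sigma^{-1} · (x - mu) = (0.3077, -0.8077).
  (x - mu)^T · [Sigma^{-1} · (x - mu)] = (2)·(0.3077) + (-2)·(-0.8077) = 2.2308.

Step 4 — take square root: d = √(2.2308) ≈ 1.4936.

d(x, mu) = √(2.2308) ≈ 1.4936


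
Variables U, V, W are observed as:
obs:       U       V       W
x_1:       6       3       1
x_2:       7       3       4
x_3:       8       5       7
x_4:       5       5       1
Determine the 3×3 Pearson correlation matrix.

Step 1 — column means:
  mean(U) = (6 + 7 + 8 + 5) / 4 = 26/4 = 6.5
  mean(V) = (3 + 3 + 5 + 5) / 4 = 16/4 = 4
  mean(W) = (1 + 4 + 7 + 1) / 4 = 13/4 = 3.25

Step 2 — sample variances and covariances s[i,j] = (1/(n-1)) · Σ_k (x_{k,i} - mean_i) · (x_{k,j} - mean_j), with n-1 = 3:
  s[U,U] = ((-0.5)·(-0.5) + (0.5)·(0.5) + (1.5)·(1.5) + (-1.5)·(-1.5)) / 3 = 5/3 = 1.6667
  s[U,V] = ((-0.5)·(-1) + (0.5)·(-1) + (1.5)·(1) + (-1.5)·(1)) / 3 = 0/3 = 0
  s[U,W] = ((-0.5)·(-2.25) + (0.5)·(0.75) + (1.5)·(3.75) + (-1.5)·(-2.25)) / 3 = 10.5/3 = 3.5
  s[V,V] = ((-1)·(-1) + (-1)·(-1) + (1)·(1) + (1)·(1)) / 3 = 4/3 = 1.3333
  s[V,W] = ((-1)·(-2.25) + (-1)·(0.75) + (1)·(3.75) + (1)·(-2.25)) / 3 = 3/3 = 1
  s[W,W] = ((-2.25)·(-2.25) + (0.75)·(0.75) + (3.75)·(3.75) + (-2.25)·(-2.25)) / 3 = 24.75/3 = 8.25
  Sample standard deviations s_i = √(s[i,i]):
  s(U) = √(1.6667) = 1.291
  s(V) = √(1.3333) = 1.1547
  s(W) = √(8.25) = 2.8723

Step 3 — r_{ij} = s_{ij} / (s_i · s_j):
  r[U,U] = 1 (diagonal).
  r[U,V] = 0 / (1.291 · 1.1547) = 0 / 1.4907 = 0
  r[U,W] = 3.5 / (1.291 · 2.8723) = 3.5 / 3.7081 = 0.9439
  r[V,V] = 1 (diagonal).
  r[V,W] = 1 / (1.1547 · 2.8723) = 1 / 3.3166 = 0.3015
  r[W,W] = 1 (diagonal).

R is symmetric with unit diagonal. Assembling:

R = [[1, 0, 0.9439],
 [0, 1, 0.3015],
 [0.9439, 0.3015, 1]]


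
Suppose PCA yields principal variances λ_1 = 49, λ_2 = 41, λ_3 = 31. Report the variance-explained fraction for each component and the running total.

Step 1 — total variance = trace(Sigma) = Σ λ_i = 49 + 41 + 31 = 121.

Step 2 — fraction explained by component i = λ_i / Σ λ:
  PC1: 49/121 = 0.405
  PC2: 41/121 = 0.3388
  PC3: 31/121 = 0.2562

Step 3 — cumulative fraction after k components = (λ_1 + ... + λ_k) / Σ λ:
  k = 1: 49/121 = 0.405
  k = 2: (49 + 41)/121 = 90/121 = 0.7438
  k = 3: (49 + 41 + 31)/121 = 121/121 = 1

Summary (fraction, with percent):

explained: PC1 0.405 (40.5%), PC2 0.3388 (33.88%), PC3 0.2562 (25.62%);  cumulative: 0.405, 0.7438, 1


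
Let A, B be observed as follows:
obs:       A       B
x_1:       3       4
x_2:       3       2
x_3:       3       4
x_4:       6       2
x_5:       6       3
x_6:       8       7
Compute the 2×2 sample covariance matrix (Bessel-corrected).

Step 1 — column means:
  mean(A) = (3 + 3 + 3 + 6 + 6 + 8) / 6 = 29/6 = 4.8333
  mean(B) = (4 + 2 + 4 + 2 + 3 + 7) / 6 = 22/6 = 3.6667

Step 2 — sample covariance S[i,j] = (1/(n-1)) · Σ_k (x_{k,i} - mean_i) · (x_{k,j} - mean_j), with n-1 = 5.
  S[A,A] = ((-1.8333)·(-1.8333) + (-1.8333)·(-1.8333) + (-1.8333)·(-1.8333) + (1.1667)·(1.1667) + (1.1667)·(1.1667) + (3.1667)·(3.1667)) / 5 = 22.8333/5 = 4.5667
  S[A,B] = ((-1.8333)·(0.3333) + (-1.8333)·(-1.6667) + (-1.8333)·(0.3333) + (1.1667)·(-1.6667) + (1.1667)·(-0.6667) + (3.1667)·(3.3333)) / 5 = 9.6667/5 = 1.9333
  S[B,B] = ((0.3333)·(0.3333) + (-1.6667)·(-1.6667) + (0.3333)·(0.3333) + (-1.6667)·(-1.6667) + (-0.6667)·(-0.6667) + (3.3333)·(3.3333)) / 5 = 17.3333/5 = 3.4667

S is symmetric (S[j,i] = S[i,j]). Assembling:

S = [[4.5667, 1.9333],
 [1.9333, 3.4667]]


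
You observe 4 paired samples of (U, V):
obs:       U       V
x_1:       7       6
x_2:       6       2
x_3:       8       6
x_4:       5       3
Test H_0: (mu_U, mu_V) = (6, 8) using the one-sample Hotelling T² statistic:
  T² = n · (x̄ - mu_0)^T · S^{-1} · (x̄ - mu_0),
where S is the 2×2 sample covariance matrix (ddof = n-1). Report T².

Step 1 — sample mean vector:
  mean(U) = (7 + 6 + 8 + 5) / 4 = 26/4 = 6.5
  mean(V) = (6 + 2 + 6 + 3) / 4 = 17/4 = 4.25
  x̄ = (6.5, 4.25),  deviation x̄ - mu_0 = (6.5, 4.25) - (6, 8) = (0.5, -3.75).

Step 2 — sample covariance matrix, S[i,j] = (1/(n-1)) · Σ_k (x_{k,i} - mean_i) · (x_{k,j} - mean_j), divisor n-1 = 3:
  S[U,U] = ((0.5)·(0.5) + (-0.5)·(-0.5) + (1.5)·(1.5) + (-1.5)·(-1.5)) / 3 = 5/3 = 1.6667
  S[U,V] = ((0.5)·(1.75) + (-0.5)·(-2.25) + (1.5)·(1.75) + (-1.5)·(-1.25)) / 3 = 6.5/3 = 2.1667
  S[V,V] = ((1.75)·(1.75) + (-2.25)·(-2.25) + (1.75)·(1.75) + (-1.25)·(-1.25)) / 3 = 12.75/3 = 4.25
  S = [[1.6667, 2.1667],
 [2.1667, 4.25]].

Step 3 — invert S. det(S) = 1.6667·4.25 - (2.1667)² = 2.3889.
  S^{-1} = (1/det) · [[d, -b], [-b, a]] = [[1.7791, -0.907],
 [-0.907, 0.6977]].

Step 4 — quadratic form (x̄ - mu_0)^T · S^{-1} · (x̄ - mu_0):
  S^{-1} · (x̄ - mu_0) = (4.2907, -3.0698),
  (x̄ - mu_0)^T · [...] = (0.5)·(4.2907) + (-3.75)·(-3.0698) = 13.657.

Step 5 — scale by n: T² = 4 · 13.657 = 54.6279.

T² ≈ 54.6279


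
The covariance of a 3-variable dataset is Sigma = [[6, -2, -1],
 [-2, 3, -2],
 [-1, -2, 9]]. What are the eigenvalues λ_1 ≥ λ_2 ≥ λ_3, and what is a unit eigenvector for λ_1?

Step 1 — characteristic polynomial p(λ) = det(λI - Sigma) = λ³ - tr·λ² + c_1·λ - det, where tr = trace, c_1 = sum of the principal 2×2 minors, det = det(Sigma):
  tr = 6 + 3 + 9 = 18,
  c_1 = (6·3 - (-2)²) + (6·9 - (-1)²) + (3·9 - (-2)²) = 14 + 53 + 23 = 90,
  det = 6·(3·9 - (-2)²) - (-2)·((-2)·9 - (-2)·(-1)) + (-1)·((-2)·(-2) - 3·(-1)) = 6·(23) - (-2)·(-20) + (-1)·(7) = 91.
  So p(λ) = λ³ - 18λ² + 90λ - 91.
Step 2 — look for an integer root (rational root theorem: any rational root is an integer divisor of 91). Testing λ = 7:
  p(7) = 343 - 882 + 630 - 91 = 0  ✓
  Dividing out (λ - 7): p(λ) = (λ - 7)(λ² - 11λ + 13).
Step 3 — remaining eigenvalues from the quadratic λ² - 11λ + 13 = 0:
  Δ = 11² - 4·13 = 121 - 52 = 69,  λ = (11 ± √69)/2 = (11 ± 8.3066)/2 ≈ 9.6533 or 1.3467.
  Sorted: λ_1 = 9.6533,  λ_2 = 7,  λ_3 = 1.3467  (check: sum = 18 = tr ✓).

Step 4 — unit eigenvector for λ_1 ≈ 9.6533: v spans the null space of (Sigma - λ_1 I), whose rows are
  r_1 = (-3.6533, -2, -1),  r_2 = (-2, -6.6533, -2),  r_3 = (-1, -2, -0.6533).
  v is orthogonal to every row, so take v ∝ r_1 × r_2 = ((-2)·(-2) - (-1)·(-6.6533), (-1)·(-2) - (-3.6533)·(-2), (-3.6533)·(-6.6533) - (-2)·(-2)) ≈ (-2.6533, -5.3066, 20.3066).
  Rescale (multiply by -1 so the first nonzero entry is positive): u = (2.6533, 5.3066, -20.3066).
  ||u|| = √((2.6533)² + (5.3066)² + (-20.3066)²) = √(447.5593) ≈ 21.1556,  v_1 = u/||u|| ≈ (0.1254, 0.2508, -0.9599) (||v_1|| = 1).

λ_1 = 9.6533,  λ_2 = 7,  λ_3 = 1.3467;  v_1 ≈ (0.1254, 0.2508, -0.9599)


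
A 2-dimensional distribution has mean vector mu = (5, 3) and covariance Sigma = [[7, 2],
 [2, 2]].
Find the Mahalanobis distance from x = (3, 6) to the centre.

Step 1 — centre the observation: (x - mu) = (-2, 3).

Step 2 — invert Sigma. det(Sigma) = 7·2 - (2)² = 10.
  Sigma^{-1} = (1/det) · [[d, -b], [-b, a]] = [[0.2, -0.2],
 [-0.2, 0.7]].

Step 3 — form the quadratic (x - mu)^T · Sigma^{-1} · (x - mu):
  Sigma^{-1} · (x - mu) = (-1, 2.5).
  (x - mu)^T · [Sigma^{-1} · (x - mu)] = (-2)·(-1) + (3)·(2.5) = 9.5.

Step 4 — take square root: d = √(9.5) ≈ 3.0822.

d(x, mu) = √(9.5) ≈ 3.0822


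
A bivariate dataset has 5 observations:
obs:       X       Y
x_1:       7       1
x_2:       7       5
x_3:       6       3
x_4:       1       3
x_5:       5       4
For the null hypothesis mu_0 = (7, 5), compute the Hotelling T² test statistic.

Step 1 — sample mean vector:
  mean(X) = (7 + 7 + 6 + 1 + 5) / 5 = 26/5 = 5.2
  mean(Y) = (1 + 5 + 3 + 3 + 4) / 5 = 16/5 = 3.2
  x̄ = (5.2, 3.2),  deviation x̄ - mu_0 = (5.2, 3.2) - (7, 5) = (-1.8, -1.8).

Step 2 — sample covariance matrix, S[i,j] = (1/(n-1)) · Σ_k (x_{k,i} - mean_i) · (x_{k,j} - mean_j), divisor n-1 = 4:
  S[X,X] = ((1.8)·(1.8) + (1.8)·(1.8) + (0.8)·(0.8) + (-4.2)·(-4.2) + (-0.2)·(-0.2)) / 4 = 24.8/4 = 6.2
  S[X,Y] = ((1.8)·(-2.2) + (1.8)·(1.8) + (0.8)·(-0.2) + (-4.2)·(-0.2) + (-0.2)·(0.8)) / 4 = -0.2/4 = -0.05
  S[Y,Y] = ((-2.2)·(-2.2) + (1.8)·(1.8) + (-0.2)·(-0.2) + (-0.2)·(-0.2) + (0.8)·(0.8)) / 4 = 8.8/4 = 2.2
  S = [[6.2, -0.05],
 [-0.05, 2.2]].

Step 3 — invert S. det(S) = 6.2·2.2 - (-0.05)² = 13.6375.
  S^{-1} = (1/det) · [[d, -b], [-b, a]] = [[0.1613, 0.0037],
 [0.0037, 0.4546]].

Step 4 — quadratic form (x̄ - mu_0)^T · S^{-1} · (x̄ - mu_0):
  S^{-1} · (x̄ - mu_0) = (-0.297, -0.8249),
  (x̄ - mu_0)^T · [...] = (-1.8)·(-0.297) + (-1.8)·(-0.8249) = 2.0194.

Step 5 — scale by n: T² = 5 · 2.0194 = 10.0972.

T² ≈ 10.0972


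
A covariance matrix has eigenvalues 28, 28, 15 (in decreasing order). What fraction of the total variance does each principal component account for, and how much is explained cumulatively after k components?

Step 1 — total variance = trace(Sigma) = Σ λ_i = 28 + 28 + 15 = 71.

Step 2 — fraction explained by component i = λ_i / Σ λ:
  PC1: 28/71 = 0.3944
  PC2: 28/71 = 0.3944
  PC3: 15/71 = 0.2113

Step 3 — cumulative fraction after k components = (λ_1 + ... + λ_k) / Σ λ:
  k = 1: 28/71 = 0.3944
  k = 2: (28 + 28)/71 = 56/71 = 0.7887
  k = 3: (28 + 28 + 15)/71 = 71/71 = 1

Summary (fraction, with percent):

explained: PC1 0.3944 (39.44%), PC2 0.3944 (39.44%), PC3 0.2113 (21.13%);  cumulative: 0.3944, 0.7887, 1


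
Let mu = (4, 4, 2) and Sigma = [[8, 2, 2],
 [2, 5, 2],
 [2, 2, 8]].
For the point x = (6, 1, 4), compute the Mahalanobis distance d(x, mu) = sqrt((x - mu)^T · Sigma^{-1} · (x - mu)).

Step 1 — centre the observation: (x - mu) = (2, -3, 2).

Step 2 — invert Sigma (cofactor / det for 3×3, or solve directly):
  Sigma^{-1} = [[0.1429, -0.0476, -0.0238],
 [-0.0476, 0.2381, -0.0476],
 [-0.0238, -0.0476, 0.1429]].

Step 3 — form the quadratic (x - mu)^T · Sigma^{-1} · (x - mu):
  Sigma^{-1} · (x - mu) = (0.381, -0.9048, 0.381).
  (x - mu)^T · [Sigma^{-1} · (x - mu)] = (2)·(0.381) + (-3)·(-0.9048) + (2)·(0.381) = 4.2381.

Step 4 — take square root: d = √(4.2381) ≈ 2.0587.

d(x, mu) = √(4.2381) ≈ 2.0587


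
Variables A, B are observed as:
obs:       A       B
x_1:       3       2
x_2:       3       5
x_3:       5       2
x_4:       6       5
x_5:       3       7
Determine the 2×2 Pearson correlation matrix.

Step 1 — column means:
  mean(A) = (3 + 3 + 5 + 6 + 3) / 5 = 20/5 = 4
  mean(B) = (2 + 5 + 2 + 5 + 7) / 5 = 21/5 = 4.2

Step 2 — sample variances and covariances s[i,j] = (1/(n-1)) · Σ_k (x_{k,i} - mean_i) · (x_{k,j} - mean_j), with n-1 = 4:
  s[A,A] = ((-1)·(-1) + (-1)·(-1) + (1)·(1) + (2)·(2) + (-1)·(-1)) / 4 = 8/4 = 2
  s[A,B] = ((-1)·(-2.2) + (-1)·(0.8) + (1)·(-2.2) + (2)·(0.8) + (-1)·(2.8)) / 4 = -2/4 = -0.5
  s[B,B] = ((-2.2)·(-2.2) + (0.8)·(0.8) + (-2.2)·(-2.2) + (0.8)·(0.8) + (2.8)·(2.8)) / 4 = 18.8/4 = 4.7
  Sample standard deviations s_i = √(s[i,i]):
  s(A) = √(2) = 1.4142
  s(B) = √(4.7) = 2.1679

Step 3 — r_{ij} = s_{ij} / (s_i · s_j):
  r[A,A] = 1 (diagonal).
  r[A,B] = -0.5 / (1.4142 · 2.1679) = -0.5 / 3.0659 = -0.1631
  r[B,B] = 1 (diagonal).

R is symmetric with unit diagonal. Assembling:

R = [[1, -0.1631],
 [-0.1631, 1]]


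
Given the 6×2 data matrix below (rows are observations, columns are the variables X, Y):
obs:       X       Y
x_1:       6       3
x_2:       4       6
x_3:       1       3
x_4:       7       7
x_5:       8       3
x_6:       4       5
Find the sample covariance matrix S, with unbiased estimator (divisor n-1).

Step 1 — column means:
  mean(X) = (6 + 4 + 1 + 7 + 8 + 4) / 6 = 30/6 = 5
  mean(Y) = (3 + 6 + 3 + 7 + 3 + 5) / 6 = 27/6 = 4.5

Step 2 — sample covariance S[i,j] = (1/(n-1)) · Σ_k (x_{k,i} - mean_i) · (x_{k,j} - mean_j), with n-1 = 5.
  S[X,X] = ((1)·(1) + (-1)·(-1) + (-4)·(-4) + (2)·(2) + (3)·(3) + (-1)·(-1)) / 5 = 32/5 = 6.4
  S[X,Y] = ((1)·(-1.5) + (-1)·(1.5) + (-4)·(-1.5) + (2)·(2.5) + (3)·(-1.5) + (-1)·(0.5)) / 5 = 3/5 = 0.6
  S[Y,Y] = ((-1.5)·(-1.5) + (1.5)·(1.5) + (-1.5)·(-1.5) + (2.5)·(2.5) + (-1.5)·(-1.5) + (0.5)·(0.5)) / 5 = 15.5/5 = 3.1

S is symmetric (S[j,i] = S[i,j]). Assembling:

S = [[6.4, 0.6],
 [0.6, 3.1]]


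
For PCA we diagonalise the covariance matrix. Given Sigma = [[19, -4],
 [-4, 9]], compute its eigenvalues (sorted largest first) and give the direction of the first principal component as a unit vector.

Step 1 — characteristic polynomial of 2×2 Sigma:
  det(Sigma - λI) = λ² - trace · λ + det = 0.
  trace = 19 + 9 = 28, det = 19·9 - (-4)² = 155.
Step 2 — discriminant:
  Δ = trace² - 4·det = 784 - 620 = 164.
Step 3 — eigenvalues:
  λ = (trace ± √Δ)/2 = (28 ± 12.8062)/2,
  λ_1 = 20.4031,  λ_2 = 7.5969.

Step 4 — unit eigenvector for λ_1: solve (Sigma - λ_1 I)v = 0. First row:
  (19 - 20.4031)·v_x + (-4)·v_y = 0, i.e. (-1.4031)·v_x + (-4)·v_y = 0,
  so v ∝ (b, λ_1 - a) = (-4, 1.4031); multiply by -1 so the first entry is positive: u = (4, -1.4031).
  ||u|| = √((4)² + (-1.4031)²) = √(17.9688) ≈ 4.239,
  v_1 = u/||u|| ≈ (0.9436, -0.331) (||v_1|| = 1).

λ_1 = 20.4031,  λ_2 = 7.5969;  v_1 ≈ (0.9436, -0.331)


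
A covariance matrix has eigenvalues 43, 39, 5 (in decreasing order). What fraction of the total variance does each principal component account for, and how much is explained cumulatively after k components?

Step 1 — total variance = trace(Sigma) = Σ λ_i = 43 + 39 + 5 = 87.

Step 2 — fraction explained by component i = λ_i / Σ λ:
  PC1: 43/87 = 0.4943
  PC2: 39/87 = 0.4483
  PC3: 5/87 = 0.0575

Step 3 — cumulative fraction after k components = (λ_1 + ... + λ_k) / Σ λ:
  k = 1: 43/87 = 0.4943
  k = 2: (43 + 39)/87 = 82/87 = 0.9425
  k = 3: (43 + 39 + 5)/87 = 87/87 = 1

Summary (fraction, with percent):

explained: PC1 0.4943 (49.43%), PC2 0.4483 (44.83%), PC3 0.0575 (5.75%);  cumulative: 0.4943, 0.9425, 1


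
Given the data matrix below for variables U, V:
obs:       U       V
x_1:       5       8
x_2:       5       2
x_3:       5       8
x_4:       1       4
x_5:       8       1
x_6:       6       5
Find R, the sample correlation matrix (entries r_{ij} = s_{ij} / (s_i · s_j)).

Step 1 — column means:
  mean(U) = (5 + 5 + 5 + 1 + 8 + 6) / 6 = 30/6 = 5
  mean(V) = (8 + 2 + 8 + 4 + 1 + 5) / 6 = 28/6 = 4.6667

Step 2 — sample variances and covariances s[i,j] = (1/(n-1)) · Σ_k (x_{k,i} - mean_i) · (x_{k,j} - mean_j), with n-1 = 5:
  s[U,U] = ((0)·(0) + (0)·(0) + (0)·(0) + (-4)·(-4) + (3)·(3) + (1)·(1)) / 5 = 26/5 = 5.2
  s[U,V] = ((0)·(3.3333) + (0)·(-2.6667) + (0)·(3.3333) + (-4)·(-0.6667) + (3)·(-3.6667) + (1)·(0.3333)) / 5 = -8/5 = -1.6
  s[V,V] = ((3.3333)·(3.3333) + (-2.6667)·(-2.6667) + (3.3333)·(3.3333) + (-0.6667)·(-0.6667) + (-3.6667)·(-3.6667) + (0.3333)·(0.3333)) / 5 = 43.3333/5 = 8.6667
  Sample standard deviations s_i = √(s[i,i]):
  s(U) = √(5.2) = 2.2804
  s(V) = √(8.6667) = 2.9439

Step 3 — r_{ij} = s_{ij} / (s_i · s_j):
  r[U,U] = 1 (diagonal).
  r[U,V] = -1.6 / (2.2804 · 2.9439) = -1.6 / 6.7132 = -0.2383
  r[V,V] = 1 (diagonal).

R is symmetric with unit diagonal. Assembling:

R = [[1, -0.2383],
 [-0.2383, 1]]


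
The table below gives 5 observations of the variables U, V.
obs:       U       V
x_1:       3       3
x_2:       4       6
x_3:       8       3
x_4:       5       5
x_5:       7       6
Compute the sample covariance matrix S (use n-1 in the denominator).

Step 1 — column means:
  mean(U) = (3 + 4 + 8 + 5 + 7) / 5 = 27/5 = 5.4
  mean(V) = (3 + 6 + 3 + 5 + 6) / 5 = 23/5 = 4.6

Step 2 — sample covariance S[i,j] = (1/(n-1)) · Σ_k (x_{k,i} - mean_i) · (x_{k,j} - mean_j), with n-1 = 4.
  S[U,U] = ((-2.4)·(-2.4) + (-1.4)·(-1.4) + (2.6)·(2.6) + (-0.4)·(-0.4) + (1.6)·(1.6)) / 4 = 17.2/4 = 4.3
  S[U,V] = ((-2.4)·(-1.6) + (-1.4)·(1.4) + (2.6)·(-1.6) + (-0.4)·(0.4) + (1.6)·(1.4)) / 4 = -0.2/4 = -0.05
  S[V,V] = ((-1.6)·(-1.6) + (1.4)·(1.4) + (-1.6)·(-1.6) + (0.4)·(0.4) + (1.4)·(1.4)) / 4 = 9.2/4 = 2.3

S is symmetric (S[j,i] = S[i,j]). Assembling:

S = [[4.3, -0.05],
 [-0.05, 2.3]]


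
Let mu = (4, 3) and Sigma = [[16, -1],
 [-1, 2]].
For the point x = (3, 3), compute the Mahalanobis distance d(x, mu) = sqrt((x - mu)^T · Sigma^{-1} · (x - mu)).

Step 1 — centre the observation: (x - mu) = (-1, 0).

Step 2 — invert Sigma. det(Sigma) = 16·2 - (-1)² = 31.
  Sigma^{-1} = (1/det) · [[d, -b], [-b, a]] = [[0.0645, 0.0323],
 [0.0323, 0.5161]].

Step 3 — form the quadratic (x - mu)^T · Sigma^{-1} · (x - mu):
  Sigma^{-1} · (x - mu) = (-0.0645, -0.0323).
  (x - mu)^T · [Sigma^{-1} · (x - mu)] = (-1)·(-0.0645) + (0)·(-0.0323) = 0.0645.

Step 4 — take square root: d = √(0.0645) ≈ 0.254.

d(x, mu) = √(0.0645) ≈ 0.254


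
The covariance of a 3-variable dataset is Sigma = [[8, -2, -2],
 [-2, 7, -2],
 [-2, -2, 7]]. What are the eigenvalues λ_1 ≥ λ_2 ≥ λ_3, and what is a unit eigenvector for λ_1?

Step 1 — characteristic polynomial p(λ) = det(λI - Sigma) = λ³ - tr·λ² + c_1·λ - det, where tr = trace, c_1 = sum of the principal 2×2 minors, det = det(Sigma):
  tr = 8 + 7 + 7 = 22,
  c_1 = (8·7 - (-2)²) + (8·7 - (-2)²) + (7·7 - (-2)²) = 52 + 52 + 45 = 149,
  det = 8·(7·7 - (-2)²) - (-2)·((-2)·7 - (-2)·(-2)) + (-2)·((-2)·(-2) - 7·(-2)) = 8·(45) - (-2)·(-18) + (-2)·(18) = 288.
  So p(λ) = λ³ - 22λ² + 149λ - 288.
Step 2 — look for an integer root (rational root theorem: any rational root is an integer divisor of 288). Testing λ = 9:
  p(9) = 729 - 1782 + 1341 - 288 = 0  ✓
  Dividing out (λ - 9): p(λ) = (λ - 9)(λ² - 13λ + 32).
Step 3 — remaining eigenvalues from the quadratic λ² - 13λ + 32 = 0:
  Δ = 13² - 4·32 = 169 - 128 = 41,  λ = (13 ± √41)/2 = (13 ± 6.4031)/2 ≈ 9.7016 or 3.2984.
  Sorted: λ_1 = 9.7016,  λ_2 = 9,  λ_3 = 3.2984  (check: sum = 22 = tr ✓).

Step 4 — unit eigenvector for λ_1 ≈ 9.7016: v spans the null space of (Sigma - λ_1 I), whose rows are
  r_1 = (-1.7016, -2, -2),  r_2 = (-2, -2.7016, -2),  r_3 = (-2, -2, -2.7016).
  v is orthogonal to every row, so take v ∝ r_1 × r_2 = ((-2)·(-2) - (-2)·(-2.7016), (-2)·(-2) - (-1.7016)·(-2), (-1.7016)·(-2.7016) - (-2)·(-2)) ≈ (-1.4031, 0.5969, 0.5969).
  Rescale (multiply by -1 so the first nonzero entry is positive): u = (1.4031, -0.5969, -0.5969).
  ||u|| = √((1.4031)² + (-0.5969)² + (-0.5969)²) = √(2.6813) ≈ 1.6375,  v_1 = u/||u|| ≈ (0.8569, -0.3645, -0.3645) (||v_1|| = 1).

λ_1 = 9.7016,  λ_2 = 9,  λ_3 = 3.2984;  v_1 ≈ (0.8569, -0.3645, -0.3645)


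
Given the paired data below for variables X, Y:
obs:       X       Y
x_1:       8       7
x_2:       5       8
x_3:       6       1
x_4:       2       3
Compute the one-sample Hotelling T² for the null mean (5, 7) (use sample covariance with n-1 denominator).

Step 1 — sample mean vector:
  mean(X) = (8 + 5 + 6 + 2) / 4 = 21/4 = 5.25
  mean(Y) = (7 + 8 + 1 + 3) / 4 = 19/4 = 4.75
  x̄ = (5.25, 4.75),  deviation x̄ - mu_0 = (5.25, 4.75) - (5, 7) = (0.25, -2.25).

Step 2 — sample covariance matrix, S[i,j] = (1/(n-1)) · Σ_k (x_{k,i} - mean_i) · (x_{k,j} - mean_j), divisor n-1 = 3:
  S[X,X] = ((2.75)·(2.75) + (-0.25)·(-0.25) + (0.75)·(0.75) + (-3.25)·(-3.25)) / 3 = 18.75/3 = 6.25
  S[X,Y] = ((2.75)·(2.25) + (-0.25)·(3.25) + (0.75)·(-3.75) + (-3.25)·(-1.75)) / 3 = 8.25/3 = 2.75
  S[Y,Y] = ((2.25)·(2.25) + (3.25)·(3.25) + (-3.75)·(-3.75) + (-1.75)·(-1.75)) / 3 = 32.75/3 = 10.9167
  S = [[6.25, 2.75],
 [2.75, 10.9167]].

Step 3 — invert S. det(S) = 6.25·10.9167 - (2.75)² = 60.6667.
  S^{-1} = (1/det) · [[d, -b], [-b, a]] = [[0.1799, -0.0453],
 [-0.0453, 0.103]].

Step 4 — quadratic form (x̄ - mu_0)^T · S^{-1} · (x̄ - mu_0):
  S^{-1} · (x̄ - mu_0) = (0.147, -0.2431),
  (x̄ - mu_0)^T · [...] = (0.25)·(0.147) + (-2.25)·(-0.2431) = 0.5838.

Step 5 — scale by n: T² = 4 · 0.5838 = 2.3352.

T² ≈ 2.3352


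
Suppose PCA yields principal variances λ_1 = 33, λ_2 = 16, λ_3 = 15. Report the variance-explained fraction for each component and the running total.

Step 1 — total variance = trace(Sigma) = Σ λ_i = 33 + 16 + 15 = 64.

Step 2 — fraction explained by component i = λ_i / Σ λ:
  PC1: 33/64 = 0.5156
  PC2: 16/64 = 0.25
  PC3: 15/64 = 0.2344

Step 3 — cumulative fraction after k components = (λ_1 + ... + λ_k) / Σ λ:
  k = 1: 33/64 = 0.5156
  k = 2: (33 + 16)/64 = 49/64 = 0.7656
  k = 3: (33 + 16 + 15)/64 = 64/64 = 1

Summary (fraction, with percent):

explained: PC1 0.5156 (51.56%), PC2 0.25 (25%), PC3 0.2344 (23.44%);  cumulative: 0.5156, 0.7656, 1


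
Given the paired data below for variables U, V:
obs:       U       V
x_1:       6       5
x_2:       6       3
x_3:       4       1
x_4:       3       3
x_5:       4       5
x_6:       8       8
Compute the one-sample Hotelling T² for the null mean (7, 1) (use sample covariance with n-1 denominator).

Step 1 — sample mean vector:
  mean(U) = (6 + 6 + 4 + 3 + 4 + 8) / 6 = 31/6 = 5.1667
  mean(V) = (5 + 3 + 1 + 3 + 5 + 8) / 6 = 25/6 = 4.1667
  x̄ = (5.1667, 4.1667),  deviation x̄ - mu_0 = (5.1667, 4.1667) - (7, 1) = (-1.8333, 3.1667).

Step 2 — sample covariance matrix, S[i,j] = (1/(n-1)) · Σ_k (x_{k,i} - mean_i) · (x_{k,j} - mean_j), divisor n-1 = 5:
  S[U,U] = ((0.8333)·(0.8333) + (0.8333)·(0.8333) + (-1.1667)·(-1.1667) + (-2.1667)·(-2.1667) + (-1.1667)·(-1.1667) + (2.8333)·(2.8333)) / 5 = 16.8333/5 = 3.3667
  S[U,V] = ((0.8333)·(0.8333) + (0.8333)·(-1.1667) + (-1.1667)·(-3.1667) + (-2.1667)·(-1.1667) + (-1.1667)·(0.8333) + (2.8333)·(3.8333)) / 5 = 15.8333/5 = 3.1667
  S[V,V] = ((0.8333)·(0.8333) + (-1.1667)·(-1.1667) + (-3.1667)·(-3.1667) + (-1.1667)·(-1.1667) + (0.8333)·(0.8333) + (3.8333)·(3.8333)) / 5 = 28.8333/5 = 5.7667
  S = [[3.3667, 3.1667],
 [3.1667, 5.7667]].

Step 3 — invert S. det(S) = 3.3667·5.7667 - (3.1667)² = 9.3867.
  S^{-1} = (1/det) · [[d, -b], [-b, a]] = [[0.6143, -0.3374],
 [-0.3374, 0.3587]].

Step 4 — quadratic form (x̄ - mu_0)^T · S^{-1} · (x̄ - mu_0):
  S^{-1} · (x̄ - mu_0) = (-2.1946, 1.7543),
  (x̄ - mu_0)^T · [...] = (-1.8333)·(-2.1946) + (3.1667)·(1.7543) = 9.5786.

Step 5 — scale by n: T² = 6 · 9.5786 = 57.4716.

T² ≈ 57.4716


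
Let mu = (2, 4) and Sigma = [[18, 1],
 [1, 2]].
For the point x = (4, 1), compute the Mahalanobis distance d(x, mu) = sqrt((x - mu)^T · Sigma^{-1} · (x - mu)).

Step 1 — centre the observation: (x - mu) = (2, -3).

Step 2 — invert Sigma. det(Sigma) = 18·2 - (1)² = 35.
  Sigma^{-1} = (1/det) · [[d, -b], [-b, a]] = [[0.0571, -0.0286],
 [-0.0286, 0.5143]].

Step 3 — form the quadratic (x - mu)^T · Sigma^{-1} · (x - mu):
  Sigma^{-1} · (x - mu) = (0.2, -1.6).
  (x - mu)^T · [Sigma^{-1} · (x - mu)] = (2)·(0.2) + (-3)·(-1.6) = 5.2.

Step 4 — take square root: d = √(5.2) ≈ 2.2804.

d(x, mu) = √(5.2) ≈ 2.2804


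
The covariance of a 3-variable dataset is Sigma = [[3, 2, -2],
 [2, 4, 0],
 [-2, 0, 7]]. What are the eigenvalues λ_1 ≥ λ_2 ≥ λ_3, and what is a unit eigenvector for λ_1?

Step 1 — characteristic polynomial p(λ) = det(λI - Sigma) = λ³ - tr·λ² + c_1·λ - det, where tr = trace, c_1 = sum of the principal 2×2 minors, det = det(Sigma):
  tr = 3 + 4 + 7 = 14,
  c_1 = (3·4 - (2)²) + (3·7 - (-2)²) + (4·7 - (0)²) = 8 + 17 + 28 = 53,
  det = 3·(4·7 - (0)²) - (2)·((2)·7 - (0)·(-2)) + (-2)·((2)·(0) - 4·(-2)) = 3·(28) - (2)·(14) + (-2)·(8) = 40.
  So p(λ) = λ³ - 14λ² + 53λ - 40.
Step 2 — look for an integer root (rational root theorem: any rational root is an integer divisor of 40). Testing λ = 1:
  p(1) = 1 - 14 + 53 - 40 = 0  ✓
  Dividing out (λ - 1): p(λ) = (λ - 1)(λ² - 13λ + 40).
Step 3 — remaining eigenvalues from the quadratic λ² - 13λ + 40 = 0:
  Δ = 13² - 4·40 = 169 - 160 = 9,  λ = (13 ± √9)/2 = (13 ± 3)/2 = 8 or 5.
  Sorted: λ_1 = 8,  λ_2 = 5,  λ_3 = 1  (check: sum = 14 = tr ✓).

Step 4 — unit eigenvector for λ_1 = 8: v spans the null space of (Sigma - λ_1 I), whose rows are
  r_1 = (-5, 2, -2),  r_2 = (2, -4, 0),  r_3 = (-2, 0, -1).
  v is orthogonal to every row, so take v ∝ r_1 × r_2 = ((2)·(0) - (-2)·(-4), (-2)·(2) - (-5)·(0), (-5)·(-4) - (2)·(2)) = (-8, -4, 16).
  Rescale (divide by 4; multiply by -1 so the first nonzero entry is positive): u = (2, 1, -4).
  ||u|| = √((2)² + (1)² + (-4)²) = √(21) ≈ 4.5826,  v_1 = u/||u|| ≈ (0.4364, 0.2182, -0.8729) (||v_1|| = 1).

λ_1 = 8,  λ_2 = 5,  λ_3 = 1;  v_1 ≈ (0.4364, 0.2182, -0.8729)


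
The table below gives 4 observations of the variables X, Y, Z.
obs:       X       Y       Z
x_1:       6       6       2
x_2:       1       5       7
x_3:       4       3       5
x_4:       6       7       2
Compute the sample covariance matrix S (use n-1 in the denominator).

Step 1 — column means:
  mean(X) = (6 + 1 + 4 + 6) / 4 = 17/4 = 4.25
  mean(Y) = (6 + 5 + 3 + 7) / 4 = 21/4 = 5.25
  mean(Z) = (2 + 7 + 5 + 2) / 4 = 16/4 = 4

Step 2 — sample covariance S[i,j] = (1/(n-1)) · Σ_k (x_{k,i} - mean_i) · (x_{k,j} - mean_j), with n-1 = 3.
  S[X,X] = ((1.75)·(1.75) + (-3.25)·(-3.25) + (-0.25)·(-0.25) + (1.75)·(1.75)) / 3 = 16.75/3 = 5.5833
  S[X,Y] = ((1.75)·(0.75) + (-3.25)·(-0.25) + (-0.25)·(-2.25) + (1.75)·(1.75)) / 3 = 5.75/3 = 1.9167
  S[X,Z] = ((1.75)·(-2) + (-3.25)·(3) + (-0.25)·(1) + (1.75)·(-2)) / 3 = -17/3 = -5.6667
  S[Y,Y] = ((0.75)·(0.75) + (-0.25)·(-0.25) + (-2.25)·(-2.25) + (1.75)·(1.75)) / 3 = 8.75/3 = 2.9167
  S[Y,Z] = ((0.75)·(-2) + (-0.25)·(3) + (-2.25)·(1) + (1.75)·(-2)) / 3 = -8/3 = -2.6667
  S[Z,Z] = ((-2)·(-2) + (3)·(3) + (1)·(1) + (-2)·(-2)) / 3 = 18/3 = 6

S is symmetric (S[j,i] = S[i,j]). Assembling:

S = [[5.5833, 1.9167, -5.6667],
 [1.9167, 2.9167, -2.6667],
 [-5.6667, -2.6667, 6]]


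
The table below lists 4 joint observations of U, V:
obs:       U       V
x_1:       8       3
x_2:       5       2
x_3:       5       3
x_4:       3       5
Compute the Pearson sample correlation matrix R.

Step 1 — column means:
  mean(U) = (8 + 5 + 5 + 3) / 4 = 21/4 = 5.25
  mean(V) = (3 + 2 + 3 + 5) / 4 = 13/4 = 3.25

Step 2 — sample variances and covariances s[i,j] = (1/(n-1)) · Σ_k (x_{k,i} - mean_i) · (x_{k,j} - mean_j), with n-1 = 3:
  s[U,U] = ((2.75)·(2.75) + (-0.25)·(-0.25) + (-0.25)·(-0.25) + (-2.25)·(-2.25)) / 3 = 12.75/3 = 4.25
  s[U,V] = ((2.75)·(-0.25) + (-0.25)·(-1.25) + (-0.25)·(-0.25) + (-2.25)·(1.75)) / 3 = -4.25/3 = -1.4167
  s[V,V] = ((-0.25)·(-0.25) + (-1.25)·(-1.25) + (-0.25)·(-0.25) + (1.75)·(1.75)) / 3 = 4.75/3 = 1.5833
  Sample standard deviations s_i = √(s[i,i]):
  s(U) = √(4.25) = 2.0616
  s(V) = √(1.5833) = 1.2583

Step 3 — r_{ij} = s_{ij} / (s_i · s_j):
  r[U,U] = 1 (diagonal).
  r[U,V] = -1.4167 / (2.0616 · 1.2583) = -1.4167 / 2.5941 = -0.5461
  r[V,V] = 1 (diagonal).

R is symmetric with unit diagonal. Assembling:

R = [[1, -0.5461],
 [-0.5461, 1]]


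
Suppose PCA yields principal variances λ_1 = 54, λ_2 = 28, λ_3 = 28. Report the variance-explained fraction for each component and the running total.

Step 1 — total variance = trace(Sigma) = Σ λ_i = 54 + 28 + 28 = 110.

Step 2 — fraction explained by component i = λ_i / Σ λ:
  PC1: 54/110 = 0.4909
  PC2: 28/110 = 0.2545
  PC3: 28/110 = 0.2545

Step 3 — cumulative fraction after k components = (λ_1 + ... + λ_k) / Σ λ:
  k = 1: 54/110 = 0.4909
  k = 2: (54 + 28)/110 = 82/110 = 0.7455
  k = 3: (54 + 28 + 28)/110 = 110/110 = 1

Summary (fraction, with percent):

explained: PC1 0.4909 (49.09%), PC2 0.2545 (25.45%), PC3 0.2545 (25.45%);  cumulative: 0.4909, 0.7455, 1
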